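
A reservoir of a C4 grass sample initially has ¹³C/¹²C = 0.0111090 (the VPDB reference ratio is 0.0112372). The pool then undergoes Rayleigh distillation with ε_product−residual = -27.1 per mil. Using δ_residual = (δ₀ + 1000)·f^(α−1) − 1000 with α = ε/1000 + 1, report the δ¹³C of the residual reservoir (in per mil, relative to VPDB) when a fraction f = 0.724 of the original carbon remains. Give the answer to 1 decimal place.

δ₀ = (0.0111090/0.0112372 − 1)×1000 = (0.988591 − 1)×1000 = -11.409 per mil
α − 1 = ε/1000 = -0.0271
f^(α−1) = 0.724^(-0.0271) = 1.008791
δ_res = (-11.409 + 1000) × 1.008791 − 1000 = 997.282 − 1000 = -2.72 per mil

-2.7 per mil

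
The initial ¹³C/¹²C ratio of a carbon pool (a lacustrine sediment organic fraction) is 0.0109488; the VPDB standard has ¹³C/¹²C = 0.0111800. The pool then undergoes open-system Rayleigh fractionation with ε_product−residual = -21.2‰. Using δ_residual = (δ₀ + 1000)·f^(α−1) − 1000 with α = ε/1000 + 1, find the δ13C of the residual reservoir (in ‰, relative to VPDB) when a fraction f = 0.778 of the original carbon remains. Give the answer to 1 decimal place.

-15.5‰

δ₀ = (0.0109488/0.0111800 − 1)×1000 = (0.979320 − 1)×1000 = -20.680‰
α − 1 = ε/1000 = -0.0212
f^(α−1) = 0.778^(-0.0212) = 1.005336
δ_res = (-20.680 + 1000) × 1.005336 − 1000 = 984.546 − 1000 = -15.45‰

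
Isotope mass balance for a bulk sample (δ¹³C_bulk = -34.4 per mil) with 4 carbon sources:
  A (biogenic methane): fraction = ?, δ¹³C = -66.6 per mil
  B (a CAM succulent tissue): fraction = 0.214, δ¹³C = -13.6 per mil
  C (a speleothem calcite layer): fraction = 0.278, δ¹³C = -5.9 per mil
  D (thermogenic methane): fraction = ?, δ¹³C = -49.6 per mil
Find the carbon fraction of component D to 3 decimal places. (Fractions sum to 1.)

Let f_D and f_A be the unknown fractions; fractions sum to 1 so f_D + f_A = 0.508.
Mass balance: Σ fᵢ·δᵢ = δ_bulk ⇒ f_D·(-49.6) + f_A·(-66.6) = -34.4 − (-4.551) = -29.849
Substitute f_A = 0.508 − f_D:
f_D·(-49.6 − -66.6) = -29.849 − 0.508×(-66.6) = 3.983
f_D = 3.983 / 17.0 = 0.2343

0.234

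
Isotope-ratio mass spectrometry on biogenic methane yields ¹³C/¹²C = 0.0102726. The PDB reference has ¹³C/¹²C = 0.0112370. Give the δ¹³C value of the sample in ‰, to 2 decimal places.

-85.82‰

δ¹³C = (R_sample / R_standard − 1) × 1000
R_sample / R_standard = 0.0102726 / 0.0112370 = 0.914176
δ¹³C = (0.914176 − 1) × 1000 = -85.824‰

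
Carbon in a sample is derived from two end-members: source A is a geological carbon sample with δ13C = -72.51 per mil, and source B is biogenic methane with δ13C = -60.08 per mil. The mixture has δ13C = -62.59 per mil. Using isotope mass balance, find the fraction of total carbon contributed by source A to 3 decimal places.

0.202

δ_mix = f_A·δ_A + (1 − f_A)·δ_B  ⇒  f_A = (δ_mix − δ_B)/(δ_A − δ_B)
f_A = (-62.59 − (-60.08)) / (-72.51 − (-60.08))
f_A = -2.51 / -12.43 = 0.2019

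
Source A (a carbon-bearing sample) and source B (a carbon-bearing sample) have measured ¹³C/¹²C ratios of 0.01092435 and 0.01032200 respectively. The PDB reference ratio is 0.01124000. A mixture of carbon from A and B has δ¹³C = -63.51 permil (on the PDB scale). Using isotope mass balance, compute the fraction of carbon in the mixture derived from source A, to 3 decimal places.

δ_A = (0.01092435/0.01124000 − 1)×1000 = (0.971917 − 1)×1000 = -28.083 permil
δ_B = (0.01032200/0.01124000 − 1)×1000 = (0.918327 − 1)×1000 = -81.673 permil
f_A = (δ_mix − δ_B)/(δ_A − δ_B) = (-63.51 − (-81.673))/(-28.083 − (-81.673))
f_A = 18.163 / 53.590 = 0.3389

0.339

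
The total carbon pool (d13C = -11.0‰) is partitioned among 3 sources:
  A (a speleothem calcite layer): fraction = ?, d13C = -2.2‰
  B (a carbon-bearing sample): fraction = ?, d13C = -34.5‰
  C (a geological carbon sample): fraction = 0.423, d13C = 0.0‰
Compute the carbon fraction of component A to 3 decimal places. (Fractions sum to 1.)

0.276

Let f_A and f_B be the unknown fractions; fractions sum to 1 so f_A + f_B = 0.577.
Mass balance: Σ fᵢ·δᵢ = δ_bulk ⇒ f_A·(-2.2) + f_B·(-34.5) = -11.0 − (0.000) = -11.000
Substitute f_B = 0.577 − f_A:
f_A·(-2.2 − -34.5) = -11.000 − 0.577×(-34.5) = 8.906
f_A = 8.906 / 32.3 = 0.2757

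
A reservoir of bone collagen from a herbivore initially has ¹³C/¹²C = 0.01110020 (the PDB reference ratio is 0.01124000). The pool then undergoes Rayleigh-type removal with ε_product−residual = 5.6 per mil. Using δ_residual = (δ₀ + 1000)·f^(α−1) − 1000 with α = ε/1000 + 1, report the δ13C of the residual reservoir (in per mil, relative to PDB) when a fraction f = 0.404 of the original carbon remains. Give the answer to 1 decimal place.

-17.4 per mil

δ₀ = (0.01110020/0.01124000 − 1)×1000 = (0.987562 − 1)×1000 = -12.438 per mil
α − 1 = ε/1000 = 0.0056
f^(α−1) = 0.404^(0.0056) = 0.994937
δ_res = (-12.438 + 1000) × 0.994937 − 1000 = 982.563 − 1000 = -17.44 per mil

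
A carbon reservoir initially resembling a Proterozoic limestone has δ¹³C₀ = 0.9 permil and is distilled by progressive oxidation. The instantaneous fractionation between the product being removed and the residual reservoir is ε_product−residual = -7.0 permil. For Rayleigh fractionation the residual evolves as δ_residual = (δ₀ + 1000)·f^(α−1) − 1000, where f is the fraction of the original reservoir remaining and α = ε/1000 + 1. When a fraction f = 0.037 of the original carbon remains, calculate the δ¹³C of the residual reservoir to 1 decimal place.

Rayleigh residual: δ_res = (δ₀ + 1000)·f^(α−1) − 1000
α = ε/1000 + 1 = 0.99300, so α − 1 = -0.00700
f^(α−1) = 0.037^(-0.00700) = 1.023346
δ_res = (0.9 + 1000) × 1.023346 − 1000 = 1024.267 − 1000 = 24.27 permil

24.3 permil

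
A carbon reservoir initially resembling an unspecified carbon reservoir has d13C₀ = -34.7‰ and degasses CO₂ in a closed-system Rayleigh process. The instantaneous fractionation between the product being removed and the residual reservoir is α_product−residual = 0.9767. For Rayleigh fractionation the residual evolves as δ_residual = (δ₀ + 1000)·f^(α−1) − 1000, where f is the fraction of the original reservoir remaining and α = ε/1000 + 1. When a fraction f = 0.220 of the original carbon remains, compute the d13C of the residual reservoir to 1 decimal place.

Rayleigh residual: δ_res = (δ₀ + 1000)·f^(α−1) − 1000
α − 1 = -0.02330
f^(α−1) = 0.220^(-0.02330) = 1.035909
δ_res = (-34.7 + 1000) × 1.035909 − 1000 = 999.963 − 1000 = -0.04‰

0.0‰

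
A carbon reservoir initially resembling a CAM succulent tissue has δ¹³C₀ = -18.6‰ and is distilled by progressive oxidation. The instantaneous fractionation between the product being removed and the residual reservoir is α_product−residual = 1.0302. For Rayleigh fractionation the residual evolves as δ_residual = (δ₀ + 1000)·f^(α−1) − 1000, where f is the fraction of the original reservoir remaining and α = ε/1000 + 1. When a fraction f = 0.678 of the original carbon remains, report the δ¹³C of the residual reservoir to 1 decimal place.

-30.1‰

Rayleigh residual: δ_res = (δ₀ + 1000)·f^(α−1) − 1000
α − 1 = 0.03020
f^(α−1) = 0.678^(0.03020) = 0.988333
δ_res = (-18.6 + 1000) × 0.988333 − 1000 = 969.950 − 1000 = -30.05‰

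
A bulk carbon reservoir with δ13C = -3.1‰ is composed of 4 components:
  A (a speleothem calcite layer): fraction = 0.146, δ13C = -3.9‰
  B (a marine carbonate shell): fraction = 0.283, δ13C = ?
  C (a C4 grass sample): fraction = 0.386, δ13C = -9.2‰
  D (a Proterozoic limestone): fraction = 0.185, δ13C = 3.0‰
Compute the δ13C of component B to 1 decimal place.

Isotope mass balance: δ_bulk = Σ fᵢ·δᵢ.
-3.1 = 0.146×(-3.9) + 0.283×δ_B + 0.386×(-9.2) + 0.185×(3.0)
0.283·δ_B = -3.1 − (-3.566) = 0.466
δ_B = 0.466 / 0.283 = 1.65‰

1.6‰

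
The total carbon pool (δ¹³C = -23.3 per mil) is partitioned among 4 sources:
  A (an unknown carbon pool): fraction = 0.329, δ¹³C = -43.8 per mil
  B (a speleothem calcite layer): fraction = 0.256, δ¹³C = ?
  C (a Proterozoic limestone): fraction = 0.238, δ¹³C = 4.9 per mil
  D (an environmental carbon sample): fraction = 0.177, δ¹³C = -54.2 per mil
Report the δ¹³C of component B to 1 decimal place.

Isotope mass balance: δ_bulk = Σ fᵢ·δᵢ.
-23.3 = 0.329×(-43.8) + 0.256×δ_B + 0.238×(4.9) + 0.177×(-54.2)
0.256·δ_B = -23.3 − (-22.837) = -0.463
δ_B = -0.463 / 0.256 = -1.81 per mil

-1.8 per mil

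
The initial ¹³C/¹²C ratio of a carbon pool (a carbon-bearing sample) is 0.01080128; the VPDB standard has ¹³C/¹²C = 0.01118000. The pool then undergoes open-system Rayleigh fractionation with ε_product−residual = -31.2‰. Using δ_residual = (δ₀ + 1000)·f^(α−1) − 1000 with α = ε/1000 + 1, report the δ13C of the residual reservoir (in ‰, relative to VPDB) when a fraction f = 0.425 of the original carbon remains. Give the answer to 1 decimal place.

δ₀ = (0.01080128/0.01118000 − 1)×1000 = (0.966125 − 1)×1000 = -33.875‰
α − 1 = ε/1000 = -0.0312
f^(α−1) = 0.425^(-0.0312) = 1.027056
δ_res = (-33.875 + 1000) × 1.027056 − 1000 = 992.265 − 1000 = -7.73‰

-7.7‰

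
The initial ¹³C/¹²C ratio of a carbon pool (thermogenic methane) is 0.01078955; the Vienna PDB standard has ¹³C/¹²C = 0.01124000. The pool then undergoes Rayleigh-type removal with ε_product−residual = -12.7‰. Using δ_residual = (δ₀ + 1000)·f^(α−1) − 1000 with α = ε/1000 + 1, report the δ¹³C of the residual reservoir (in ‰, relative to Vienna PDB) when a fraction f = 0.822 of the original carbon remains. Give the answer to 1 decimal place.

δ₀ = (0.01078955/0.01124000 − 1)×1000 = (0.959924 − 1)×1000 = -40.076‰
α − 1 = ε/1000 = -0.0127
f^(α−1) = 0.822^(-0.0127) = 1.002492
δ_res = (-40.076 + 1000) × 1.002492 − 1000 = 962.317 − 1000 = -37.68‰

-37.7‰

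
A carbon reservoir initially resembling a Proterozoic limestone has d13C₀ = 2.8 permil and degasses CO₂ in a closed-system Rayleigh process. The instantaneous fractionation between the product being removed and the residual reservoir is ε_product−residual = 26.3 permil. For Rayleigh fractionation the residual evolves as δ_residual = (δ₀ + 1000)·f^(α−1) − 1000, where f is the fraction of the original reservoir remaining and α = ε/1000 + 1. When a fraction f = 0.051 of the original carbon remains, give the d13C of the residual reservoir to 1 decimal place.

Rayleigh residual: δ_res = (δ₀ + 1000)·f^(α−1) − 1000
α = ε/1000 + 1 = 1.02630, so α − 1 = 0.02630
f^(α−1) = 0.051^(0.02630) = 0.924718
δ_res = (2.8 + 1000) × 0.924718 − 1000 = 927.307 − 1000 = -72.69 permil

-72.7 permil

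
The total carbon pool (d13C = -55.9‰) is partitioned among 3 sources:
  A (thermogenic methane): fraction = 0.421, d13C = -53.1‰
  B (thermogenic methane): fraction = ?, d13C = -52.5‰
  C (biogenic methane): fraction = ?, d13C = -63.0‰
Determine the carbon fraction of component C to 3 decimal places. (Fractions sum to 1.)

0.300

Let f_C and f_B be the unknown fractions; fractions sum to 1 so f_C + f_B = 0.579.
Mass balance: Σ fᵢ·δᵢ = δ_bulk ⇒ f_C·(-63.0) + f_B·(-52.5) = -55.9 − (-22.355) = -33.545
Substitute f_B = 0.579 − f_C:
f_C·(-63.0 − -52.5) = -33.545 − 0.579×(-52.5) = -3.147
f_C = -3.147 / -10.5 = 0.2998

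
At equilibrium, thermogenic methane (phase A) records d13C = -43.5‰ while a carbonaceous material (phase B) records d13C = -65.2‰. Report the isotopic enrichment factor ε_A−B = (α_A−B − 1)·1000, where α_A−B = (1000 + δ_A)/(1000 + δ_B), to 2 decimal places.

23.21‰

α_A−B = (1000 + -43.5) / (1000 + -65.2) = 956.5 / 934.8 = 1.023214
ε_A−B = (1.023214 − 1) × 1000 = 23.214‰
(The approximation ε ≈ δ_A − δ_B would give 21.7‰.)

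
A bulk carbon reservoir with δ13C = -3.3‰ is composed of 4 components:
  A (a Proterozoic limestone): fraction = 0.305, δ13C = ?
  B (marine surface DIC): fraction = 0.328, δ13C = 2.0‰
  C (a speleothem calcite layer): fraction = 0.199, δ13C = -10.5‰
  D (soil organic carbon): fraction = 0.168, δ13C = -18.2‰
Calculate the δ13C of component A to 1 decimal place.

Isotope mass balance: δ_bulk = Σ fᵢ·δᵢ.
-3.3 = 0.305×δ_A + 0.328×(2.0) + 0.199×(-10.5) + 0.168×(-18.2)
0.305·δ_A = -3.3 − (-4.491) = 1.191
δ_A = 1.191 / 0.305 = 3.91‰

3.9‰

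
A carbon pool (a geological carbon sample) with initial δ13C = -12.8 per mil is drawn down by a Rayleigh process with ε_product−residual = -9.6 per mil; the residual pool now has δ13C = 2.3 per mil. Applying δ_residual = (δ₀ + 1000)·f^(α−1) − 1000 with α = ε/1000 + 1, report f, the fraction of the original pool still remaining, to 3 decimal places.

α − 1 = ε/1000 = -0.0096
(δ_res + 1000)/(δ₀ + 1000) = (2.3 + 1000)/(-12.8 + 1000) = 1002.3/987.2 = 1.015296
f = 1.015296^(1/-0.0096) = exp(ln(1.015296)/-0.0096) = exp(0.01518/-0.0096)
f = exp(-1.5812) = 0.2057

0.206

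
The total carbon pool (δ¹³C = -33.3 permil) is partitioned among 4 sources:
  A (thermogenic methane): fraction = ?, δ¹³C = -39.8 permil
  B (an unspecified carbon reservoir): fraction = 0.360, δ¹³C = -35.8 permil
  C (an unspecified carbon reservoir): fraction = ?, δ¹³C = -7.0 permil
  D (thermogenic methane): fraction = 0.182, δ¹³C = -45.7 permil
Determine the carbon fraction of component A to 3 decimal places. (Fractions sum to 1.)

0.271

Let f_A and f_C be the unknown fractions; fractions sum to 1 so f_A + f_C = 0.458.
Mass balance: Σ fᵢ·δᵢ = δ_bulk ⇒ f_A·(-39.8) + f_C·(-7.0) = -33.3 − (-21.205) = -12.095
Substitute f_C = 0.458 − f_A:
f_A·(-39.8 − -7.0) = -12.095 − 0.458×(-7.0) = -8.889
f_A = -8.889 / -32.8 = 0.2710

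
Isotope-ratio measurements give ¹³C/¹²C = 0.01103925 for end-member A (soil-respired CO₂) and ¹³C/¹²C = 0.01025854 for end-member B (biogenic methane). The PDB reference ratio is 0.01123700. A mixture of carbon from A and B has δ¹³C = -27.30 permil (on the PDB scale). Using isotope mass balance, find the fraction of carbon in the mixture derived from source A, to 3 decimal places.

0.860

δ_A = (0.01103925/0.01123700 − 1)×1000 = (0.982402 − 1)×1000 = -17.598 permil
δ_B = (0.01025854/0.01123700 − 1)×1000 = (0.912925 − 1)×1000 = -87.075 permil
f_A = (δ_mix − δ_B)/(δ_A − δ_B) = (-27.30 − (-87.075))/(-17.598 − (-87.075))
f_A = 59.775 / 69.477 = 0.8604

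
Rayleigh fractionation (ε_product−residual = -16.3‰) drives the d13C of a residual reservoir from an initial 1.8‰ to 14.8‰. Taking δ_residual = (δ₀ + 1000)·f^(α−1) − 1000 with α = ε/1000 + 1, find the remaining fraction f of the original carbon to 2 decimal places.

α − 1 = ε/1000 = -0.0163
(δ_res + 1000)/(δ₀ + 1000) = (14.8 + 1000)/(1.8 + 1000) = 1014.8/1001.8 = 1.012977
f = 1.012977^(1/-0.0163) = exp(ln(1.012977)/-0.0163) = exp(0.01289/-0.0163)
f = exp(-0.7910) = 0.4534

0.45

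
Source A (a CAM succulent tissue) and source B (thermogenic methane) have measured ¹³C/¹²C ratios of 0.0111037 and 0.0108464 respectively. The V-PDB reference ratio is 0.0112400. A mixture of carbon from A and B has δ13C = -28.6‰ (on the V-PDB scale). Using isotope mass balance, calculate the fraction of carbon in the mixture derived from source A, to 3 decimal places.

δ_A = (0.0111037/0.0112400 − 1)×1000 = (0.987874 − 1)×1000 = -12.126‰
δ_B = (0.0108464/0.0112400 − 1)×1000 = (0.964982 − 1)×1000 = -35.018‰
f_A = (δ_mix − δ_B)/(δ_A − δ_B) = (-28.6 − (-35.018))/(-12.126 − (-35.018))
f_A = 6.418 / 22.891 = 0.2804

0.280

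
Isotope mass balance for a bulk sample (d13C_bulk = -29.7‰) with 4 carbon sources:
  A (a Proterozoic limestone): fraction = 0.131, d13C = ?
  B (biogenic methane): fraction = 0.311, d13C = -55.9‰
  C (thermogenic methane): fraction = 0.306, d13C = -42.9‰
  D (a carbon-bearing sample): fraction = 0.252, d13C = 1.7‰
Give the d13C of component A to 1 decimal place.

Isotope mass balance: δ_bulk = Σ fᵢ·δᵢ.
-29.7 = 0.131×δ_A + 0.311×(-55.9) + 0.306×(-42.9) + 0.252×(1.7)
0.131·δ_A = -29.7 − (-30.084) = 0.384
δ_A = 0.384 / 0.131 = 2.93‰

2.9‰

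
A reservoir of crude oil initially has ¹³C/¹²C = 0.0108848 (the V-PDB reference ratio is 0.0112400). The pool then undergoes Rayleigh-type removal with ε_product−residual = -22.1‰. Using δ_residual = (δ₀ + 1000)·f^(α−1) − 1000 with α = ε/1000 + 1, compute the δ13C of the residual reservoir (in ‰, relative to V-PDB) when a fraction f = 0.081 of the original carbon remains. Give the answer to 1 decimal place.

δ₀ = (0.0108848/0.0112400 − 1)×1000 = (0.968399 − 1)×1000 = -31.601‰
α − 1 = ε/1000 = -0.0221
f^(α−1) = 0.081^(-0.0221) = 1.057116
δ_res = (-31.601 + 1000) × 1.057116 − 1000 = 1023.709 − 1000 = 23.71‰

23.7‰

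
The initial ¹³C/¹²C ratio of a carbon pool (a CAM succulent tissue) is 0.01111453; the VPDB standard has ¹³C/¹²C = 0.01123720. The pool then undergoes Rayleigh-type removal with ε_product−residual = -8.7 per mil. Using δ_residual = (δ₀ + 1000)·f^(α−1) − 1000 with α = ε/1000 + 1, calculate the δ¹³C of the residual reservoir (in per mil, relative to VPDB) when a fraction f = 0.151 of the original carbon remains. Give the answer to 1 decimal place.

δ₀ = (0.01111453/0.01123720 − 1)×1000 = (0.989084 − 1)×1000 = -10.916 per mil
α − 1 = ε/1000 = -0.0087
f^(α−1) = 0.151^(-0.0087) = 1.016583
δ_res = (-10.916 + 1000) × 1.016583 − 1000 = 1005.486 − 1000 = 5.49 per mil

5.5 per mil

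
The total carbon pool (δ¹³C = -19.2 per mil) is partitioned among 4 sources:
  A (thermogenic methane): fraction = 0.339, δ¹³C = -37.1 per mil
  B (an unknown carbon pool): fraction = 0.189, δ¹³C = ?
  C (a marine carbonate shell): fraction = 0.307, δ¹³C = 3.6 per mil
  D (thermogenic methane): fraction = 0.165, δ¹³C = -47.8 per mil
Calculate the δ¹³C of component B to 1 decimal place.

0.8 per mil

Isotope mass balance: δ_bulk = Σ fᵢ·δᵢ.
-19.2 = 0.339×(-37.1) + 0.189×δ_B + 0.307×(3.6) + 0.165×(-47.8)
0.189·δ_B = -19.2 − (-19.359) = 0.159
δ_B = 0.159 / 0.189 = 0.84 per mil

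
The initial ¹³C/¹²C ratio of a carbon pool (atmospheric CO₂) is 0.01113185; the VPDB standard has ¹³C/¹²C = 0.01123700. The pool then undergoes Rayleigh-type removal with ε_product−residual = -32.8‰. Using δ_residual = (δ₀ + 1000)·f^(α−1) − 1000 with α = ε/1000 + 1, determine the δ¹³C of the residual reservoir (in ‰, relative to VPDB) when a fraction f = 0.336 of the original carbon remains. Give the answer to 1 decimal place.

δ₀ = (0.01113185/0.01123700 − 1)×1000 = (0.990643 − 1)×1000 = -9.357‰
α − 1 = ε/1000 = -0.0328
f^(α−1) = 0.336^(-0.0328) = 1.036421
δ_res = (-9.357 + 1000) × 1.036421 − 1000 = 1026.722 − 1000 = 26.72‰

26.7‰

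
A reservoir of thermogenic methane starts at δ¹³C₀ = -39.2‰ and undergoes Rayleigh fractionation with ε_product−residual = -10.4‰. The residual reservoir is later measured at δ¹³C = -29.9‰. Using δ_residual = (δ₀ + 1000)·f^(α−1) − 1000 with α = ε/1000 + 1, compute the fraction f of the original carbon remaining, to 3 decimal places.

α − 1 = ε/1000 = -0.0104
(δ_res + 1000)/(δ₀ + 1000) = (-29.9 + 1000)/(-39.2 + 1000) = 970.1/960.8 = 1.009679
f = 1.009679^(1/-0.0104) = exp(ln(1.009679)/-0.0104) = exp(0.00963/-0.0104)
f = exp(-0.9262) = 0.3960

0.396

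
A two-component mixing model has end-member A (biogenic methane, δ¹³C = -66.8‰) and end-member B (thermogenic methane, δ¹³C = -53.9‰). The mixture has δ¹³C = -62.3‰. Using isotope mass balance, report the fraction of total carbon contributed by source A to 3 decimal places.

δ_mix = f_A·δ_A + (1 − f_A)·δ_B  ⇒  f_A = (δ_mix − δ_B)/(δ_A − δ_B)
f_A = (-62.3 − (-53.9)) / (-66.8 − (-53.9))
f_A = -8.4 / -12.9 = 0.6512

0.651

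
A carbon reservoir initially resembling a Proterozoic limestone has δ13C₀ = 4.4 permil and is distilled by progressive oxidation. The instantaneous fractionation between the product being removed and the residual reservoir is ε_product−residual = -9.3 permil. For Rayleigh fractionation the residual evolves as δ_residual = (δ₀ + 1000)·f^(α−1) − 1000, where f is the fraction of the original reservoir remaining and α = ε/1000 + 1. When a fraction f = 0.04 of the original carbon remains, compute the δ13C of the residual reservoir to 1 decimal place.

34.9 permil

Rayleigh residual: δ_res = (δ₀ + 1000)·f^(α−1) − 1000
α = ε/1000 + 1 = 0.99070, so α − 1 = -0.00930
f^(α−1) = 0.04^(-0.00930) = 1.030388
δ_res = (4.4 + 1000) × 1.030388 − 1000 = 1034.922 − 1000 = 34.92 permil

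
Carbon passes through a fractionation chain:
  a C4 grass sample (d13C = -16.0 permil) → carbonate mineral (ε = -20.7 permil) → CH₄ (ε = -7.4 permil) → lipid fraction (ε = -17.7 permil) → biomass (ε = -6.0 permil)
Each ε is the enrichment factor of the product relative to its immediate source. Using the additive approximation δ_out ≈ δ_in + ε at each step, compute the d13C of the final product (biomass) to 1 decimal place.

-67.8 permil

step 1: δ ≈ -16.0 + (-20.7) = -36.7 permil
step 2: δ ≈ -36.7 + (-7.4) = -44.1 permil
step 3: δ ≈ -44.1 + (-17.7) = -61.8 permil
step 4: δ ≈ -61.8 + (-6.0) = -67.8 permil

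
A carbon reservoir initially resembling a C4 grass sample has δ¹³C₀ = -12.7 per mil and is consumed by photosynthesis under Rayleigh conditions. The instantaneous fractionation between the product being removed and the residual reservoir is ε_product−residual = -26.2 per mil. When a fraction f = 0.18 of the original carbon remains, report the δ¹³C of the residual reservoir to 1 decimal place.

32.7 per mil

Rayleigh residual: δ_res = (δ₀ + 1000)·f^(α−1) − 1000
α = ε/1000 + 1 = 0.97380, so α − 1 = -0.02620
f^(α−1) = 0.18^(-0.02620) = 1.045952
δ_res = (-12.7 + 1000) × 1.045952 − 1000 = 1032.669 − 1000 = 32.67 per mil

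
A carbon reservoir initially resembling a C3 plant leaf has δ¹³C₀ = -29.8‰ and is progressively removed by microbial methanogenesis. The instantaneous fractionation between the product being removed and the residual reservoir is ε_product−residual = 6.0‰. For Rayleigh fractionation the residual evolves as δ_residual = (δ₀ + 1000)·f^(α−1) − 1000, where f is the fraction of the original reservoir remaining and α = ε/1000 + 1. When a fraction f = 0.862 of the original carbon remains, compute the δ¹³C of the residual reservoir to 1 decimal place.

Rayleigh residual: δ_res = (δ₀ + 1000)·f^(α−1) − 1000
α = ε/1000 + 1 = 1.00600, so α − 1 = 0.00600
f^(α−1) = 0.862^(0.00600) = 0.999109
δ_res = (-29.8 + 1000) × 0.999109 − 1000 = 969.336 − 1000 = -30.66‰

-30.7‰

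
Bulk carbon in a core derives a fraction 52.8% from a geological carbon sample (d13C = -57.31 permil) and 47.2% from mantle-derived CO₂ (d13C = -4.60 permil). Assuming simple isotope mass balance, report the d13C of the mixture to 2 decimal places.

δ_mix = f_A·δ_A + f_B·δ_B
δ_mix = 0.528 × (-57.31) + 0.472 × (-4.60)
δ_mix = -30.260 + -2.171 = -32.431 permil

-32.43 permil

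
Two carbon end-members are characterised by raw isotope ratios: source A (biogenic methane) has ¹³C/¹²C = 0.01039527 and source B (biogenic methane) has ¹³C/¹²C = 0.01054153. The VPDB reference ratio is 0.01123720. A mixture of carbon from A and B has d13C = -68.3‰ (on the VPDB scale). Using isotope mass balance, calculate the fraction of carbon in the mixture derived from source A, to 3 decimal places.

0.491

δ_A = (0.01039527/0.01123720 − 1)×1000 = (0.925077 − 1)×1000 = -74.923‰
δ_B = (0.01054153/0.01123720 − 1)×1000 = (0.938092 − 1)×1000 = -61.908‰
f_A = (δ_mix − δ_B)/(δ_A − δ_B) = (-68.3 − (-61.908))/(-74.923 − (-61.908))
f_A = -6.392 / -13.016 = 0.4911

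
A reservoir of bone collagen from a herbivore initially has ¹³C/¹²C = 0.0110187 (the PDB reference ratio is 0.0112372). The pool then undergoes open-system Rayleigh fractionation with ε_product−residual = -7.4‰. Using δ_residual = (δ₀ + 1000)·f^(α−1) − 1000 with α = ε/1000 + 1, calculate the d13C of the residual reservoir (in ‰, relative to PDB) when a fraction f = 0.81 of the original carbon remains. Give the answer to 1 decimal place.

-17.9‰

δ₀ = (0.0110187/0.0112372 − 1)×1000 = (0.980556 − 1)×1000 = -19.444‰
α − 1 = ε/1000 = -0.0074
f^(α−1) = 0.81^(-0.0074) = 1.001561
δ_res = (-19.444 + 1000) × 1.001561 − 1000 = 982.086 − 1000 = -17.91‰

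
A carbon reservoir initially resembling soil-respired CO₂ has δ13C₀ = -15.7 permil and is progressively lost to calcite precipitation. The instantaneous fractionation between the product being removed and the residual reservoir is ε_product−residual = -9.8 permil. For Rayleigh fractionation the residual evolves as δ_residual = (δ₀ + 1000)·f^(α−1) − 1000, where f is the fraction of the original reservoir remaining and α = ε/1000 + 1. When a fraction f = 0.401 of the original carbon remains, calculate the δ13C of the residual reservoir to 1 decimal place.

-6.8 permil

Rayleigh residual: δ_res = (δ₀ + 1000)·f^(α−1) − 1000
α = ε/1000 + 1 = 0.99020, so α − 1 = -0.00980
f^(α−1) = 0.401^(-0.00980) = 1.008995
δ_res = (-15.7 + 1000) × 1.008995 − 1000 = 993.154 − 1000 = -6.85 permil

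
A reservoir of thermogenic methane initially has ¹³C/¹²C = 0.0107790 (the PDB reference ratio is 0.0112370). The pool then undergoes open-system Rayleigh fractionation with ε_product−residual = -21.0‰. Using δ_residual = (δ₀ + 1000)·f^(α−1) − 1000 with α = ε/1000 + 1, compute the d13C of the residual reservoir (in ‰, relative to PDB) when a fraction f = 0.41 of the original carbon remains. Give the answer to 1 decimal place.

-22.6‰

δ₀ = (0.0107790/0.0112370 − 1)×1000 = (0.959242 − 1)×1000 = -40.758‰
α − 1 = ε/1000 = -0.0210
f^(α−1) = 0.41^(-0.0210) = 1.018900
δ_res = (-40.758 + 1000) × 1.018900 − 1000 = 977.371 − 1000 = -22.63‰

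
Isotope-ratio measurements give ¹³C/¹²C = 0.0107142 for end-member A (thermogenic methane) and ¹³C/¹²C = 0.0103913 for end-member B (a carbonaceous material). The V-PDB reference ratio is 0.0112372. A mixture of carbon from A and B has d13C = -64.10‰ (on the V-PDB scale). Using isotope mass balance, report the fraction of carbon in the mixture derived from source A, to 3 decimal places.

δ_A = (0.0107142/0.0112372 − 1)×1000 = (0.953458 − 1)×1000 = -46.542‰
δ_B = (0.0103913/0.0112372 − 1)×1000 = (0.924723 − 1)×1000 = -75.277‰
f_A = (δ_mix − δ_B)/(δ_A − δ_B) = (-64.10 − (-75.277))/(-46.542 − (-75.277))
f_A = 11.177 / 28.735 = 0.3890

0.389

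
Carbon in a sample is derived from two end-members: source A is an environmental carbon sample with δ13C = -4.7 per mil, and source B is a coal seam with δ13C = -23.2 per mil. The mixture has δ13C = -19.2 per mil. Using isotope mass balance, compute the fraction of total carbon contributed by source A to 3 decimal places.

δ_mix = f_A·δ_A + (1 − f_A)·δ_B  ⇒  f_A = (δ_mix − δ_B)/(δ_A − δ_B)
f_A = (-19.2 − (-23.2)) / (-4.7 − (-23.2))
f_A = 4.0 / 18.5 = 0.2162

0.216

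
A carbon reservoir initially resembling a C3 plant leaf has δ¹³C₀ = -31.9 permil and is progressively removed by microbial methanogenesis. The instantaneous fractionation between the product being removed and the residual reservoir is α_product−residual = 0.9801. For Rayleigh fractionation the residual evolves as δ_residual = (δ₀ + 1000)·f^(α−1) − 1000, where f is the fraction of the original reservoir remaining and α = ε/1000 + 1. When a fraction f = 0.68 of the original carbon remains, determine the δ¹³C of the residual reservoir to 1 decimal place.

-24.4 permil

Rayleigh residual: δ_res = (δ₀ + 1000)·f^(α−1) − 1000
α − 1 = -0.01990
f^(α−1) = 0.68^(-0.01990) = 1.007704
δ_res = (-31.9 + 1000) × 1.007704 − 1000 = 975.558 − 1000 = -24.44 permil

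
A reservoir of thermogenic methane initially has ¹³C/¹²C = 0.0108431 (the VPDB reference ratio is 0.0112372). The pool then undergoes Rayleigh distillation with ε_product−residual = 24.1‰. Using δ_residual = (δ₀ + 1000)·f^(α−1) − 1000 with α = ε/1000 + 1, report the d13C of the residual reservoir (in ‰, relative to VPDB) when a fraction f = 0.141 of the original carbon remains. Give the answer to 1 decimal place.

δ₀ = (0.0108431/0.0112372 − 1)×1000 = (0.964929 − 1)×1000 = -35.071‰
α − 1 = ε/1000 = 0.0241
f^(α−1) = 0.141^(0.0241) = 0.953885
δ_res = (-35.071 + 1000) × 0.953885 − 1000 = 920.432 − 1000 = -79.57‰

-79.6‰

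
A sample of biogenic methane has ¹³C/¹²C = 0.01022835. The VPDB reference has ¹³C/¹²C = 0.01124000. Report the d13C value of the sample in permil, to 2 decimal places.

-90.00 permil

d13C = (R_sample / R_standard − 1) × 1000
R_sample / R_standard = 0.01022835 / 0.01124000 = 0.909996
d13C = (0.909996 − 1) × 1000 = -90.004 permil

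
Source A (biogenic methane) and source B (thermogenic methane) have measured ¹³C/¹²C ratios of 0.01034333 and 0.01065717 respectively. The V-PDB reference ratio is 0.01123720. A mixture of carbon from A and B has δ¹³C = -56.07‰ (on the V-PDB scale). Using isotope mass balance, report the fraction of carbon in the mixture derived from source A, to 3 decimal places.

0.159

δ_A = (0.01034333/0.01123720 − 1)×1000 = (0.920454 − 1)×1000 = -79.546‰
δ_B = (0.01065717/0.01123720 − 1)×1000 = (0.948383 − 1)×1000 = -51.617‰
f_A = (δ_mix − δ_B)/(δ_A − δ_B) = (-56.07 − (-51.617))/(-79.546 − (-51.617))
f_A = -4.453 / -27.929 = 0.1594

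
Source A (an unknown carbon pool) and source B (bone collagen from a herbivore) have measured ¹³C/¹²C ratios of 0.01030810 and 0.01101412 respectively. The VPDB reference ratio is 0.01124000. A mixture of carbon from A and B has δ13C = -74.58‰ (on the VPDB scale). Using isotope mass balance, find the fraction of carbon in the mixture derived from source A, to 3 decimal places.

δ_A = (0.01030810/0.01124000 − 1)×1000 = (0.917091 − 1)×1000 = -82.909‰
δ_B = (0.01101412/0.01124000 − 1)×1000 = (0.979904 − 1)×1000 = -20.096‰
f_A = (δ_mix − δ_B)/(δ_A − δ_B) = (-74.58 − (-20.096))/(-82.909 − (-20.096))
f_A = -54.484 / -62.813 = 0.8674

0.867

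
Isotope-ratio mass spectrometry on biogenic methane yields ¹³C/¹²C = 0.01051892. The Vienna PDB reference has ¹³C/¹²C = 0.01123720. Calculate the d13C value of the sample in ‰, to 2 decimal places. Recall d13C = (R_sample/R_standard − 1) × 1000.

-63.92‰

d13C = (R_sample / R_standard − 1) × 1000
R_sample / R_standard = 0.01051892 / 0.01123720 = 0.936080
d13C = (0.936080 − 1) × 1000 = -63.920‰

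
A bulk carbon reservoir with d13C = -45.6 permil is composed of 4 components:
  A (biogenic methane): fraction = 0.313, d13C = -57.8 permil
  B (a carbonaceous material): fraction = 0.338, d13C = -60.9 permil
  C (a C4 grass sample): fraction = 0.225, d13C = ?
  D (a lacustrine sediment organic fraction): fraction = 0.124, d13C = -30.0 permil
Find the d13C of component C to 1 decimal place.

-14.2 permil

Isotope mass balance: δ_bulk = Σ fᵢ·δᵢ.
-45.6 = 0.313×(-57.8) + 0.338×(-60.9) + 0.225×δ_C + 0.124×(-30.0)
0.225·δ_C = -45.6 − (-42.396) = -3.204
δ_C = -3.204 / 0.225 = -14.24 permil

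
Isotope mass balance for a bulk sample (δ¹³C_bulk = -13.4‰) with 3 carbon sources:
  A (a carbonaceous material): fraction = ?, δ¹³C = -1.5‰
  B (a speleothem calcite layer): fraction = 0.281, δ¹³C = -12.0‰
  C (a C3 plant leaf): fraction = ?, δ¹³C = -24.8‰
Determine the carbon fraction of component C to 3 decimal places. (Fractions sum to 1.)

0.384

Let f_C and f_A be the unknown fractions; fractions sum to 1 so f_C + f_A = 0.719.
Mass balance: Σ fᵢ·δᵢ = δ_bulk ⇒ f_C·(-24.8) + f_A·(-1.5) = -13.4 − (-3.372) = -10.028
Substitute f_A = 0.719 − f_C:
f_C·(-24.8 − -1.5) = -10.028 − 0.719×(-1.5) = -8.950
f_C = -8.950 / -23.3 = 0.3841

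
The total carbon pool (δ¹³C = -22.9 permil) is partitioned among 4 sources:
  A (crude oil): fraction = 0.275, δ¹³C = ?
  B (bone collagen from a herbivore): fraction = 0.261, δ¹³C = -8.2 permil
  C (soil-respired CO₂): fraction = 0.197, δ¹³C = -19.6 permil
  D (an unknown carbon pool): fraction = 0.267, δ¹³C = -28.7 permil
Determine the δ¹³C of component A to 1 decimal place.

-33.6 permil

Isotope mass balance: δ_bulk = Σ fᵢ·δᵢ.
-22.9 = 0.275×δ_A + 0.261×(-8.2) + 0.197×(-19.6) + 0.267×(-28.7)
0.275·δ_A = -22.9 − (-13.664) = -9.236
δ_A = -9.236 / 0.275 = -33.58 permil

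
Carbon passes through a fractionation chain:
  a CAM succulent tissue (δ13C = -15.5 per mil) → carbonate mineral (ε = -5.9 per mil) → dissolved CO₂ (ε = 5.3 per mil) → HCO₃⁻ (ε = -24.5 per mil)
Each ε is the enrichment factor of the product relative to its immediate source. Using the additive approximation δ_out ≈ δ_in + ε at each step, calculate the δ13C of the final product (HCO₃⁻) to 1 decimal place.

-40.6 per mil

step 1: δ ≈ -15.5 + (-5.9) = -21.4 per mil
step 2: δ ≈ -21.4 + (5.3) = -16.1 per mil
step 3: δ ≈ -16.1 + (-24.5) = -40.6 per mil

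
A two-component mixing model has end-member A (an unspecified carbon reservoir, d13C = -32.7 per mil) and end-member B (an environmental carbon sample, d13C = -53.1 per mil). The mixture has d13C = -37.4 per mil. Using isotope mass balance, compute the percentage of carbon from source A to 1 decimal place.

δ_mix = f_A·δ_A + (1 − f_A)·δ_B  ⇒  f_A = (δ_mix − δ_B)/(δ_A − δ_B)
f_A = (-37.4 − (-53.1)) / (-32.7 − (-53.1))
f_A = 15.7 / 20.4 = 0.7696

77.0%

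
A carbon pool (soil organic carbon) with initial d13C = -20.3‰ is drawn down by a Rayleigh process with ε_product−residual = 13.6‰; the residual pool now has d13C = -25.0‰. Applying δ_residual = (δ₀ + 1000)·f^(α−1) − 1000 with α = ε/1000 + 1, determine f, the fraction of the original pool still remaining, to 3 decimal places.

α − 1 = ε/1000 = 0.0136
(δ_res + 1000)/(δ₀ + 1000) = (-25.0 + 1000)/(-20.3 + 1000) = 975.0/979.7 = 0.995203
f = 0.995203^(1/0.0136) = exp(ln(0.995203)/0.0136) = exp(-0.00481/0.0136)
f = exp(-0.3536) = 0.7022

0.702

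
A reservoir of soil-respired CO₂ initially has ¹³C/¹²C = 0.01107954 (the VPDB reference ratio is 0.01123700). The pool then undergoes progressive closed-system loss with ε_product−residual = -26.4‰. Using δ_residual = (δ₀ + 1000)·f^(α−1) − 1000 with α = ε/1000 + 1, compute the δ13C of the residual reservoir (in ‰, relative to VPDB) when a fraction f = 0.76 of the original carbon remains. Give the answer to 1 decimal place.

δ₀ = (0.01107954/0.01123700 − 1)×1000 = (0.985987 − 1)×1000 = -14.013‰
α − 1 = ε/1000 = -0.0264
f^(α−1) = 0.76^(-0.0264) = 1.007271
δ_res = (-14.013 + 1000) × 1.007271 − 1000 = 993.157 − 1000 = -6.84‰

-6.8‰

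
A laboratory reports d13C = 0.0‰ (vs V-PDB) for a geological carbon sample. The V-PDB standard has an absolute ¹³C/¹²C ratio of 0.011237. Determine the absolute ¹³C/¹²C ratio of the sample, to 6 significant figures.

R_sample = R_standard × (d13C/1000 + 1)
R_sample = 0.011237 × (0.0/1000 + 1) = 0.011237 × 1.000000
R_sample = 0.0112370

0.0112370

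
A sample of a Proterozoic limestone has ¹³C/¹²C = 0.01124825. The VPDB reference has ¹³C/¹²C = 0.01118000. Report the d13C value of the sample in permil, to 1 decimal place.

d13C = (R_sample / R_standard − 1) × 1000
R_sample / R_standard = 0.01124825 / 0.01118000 = 1.006105
d13C = (1.006105 − 1) × 1000 = 6.10 permil

6.1 permil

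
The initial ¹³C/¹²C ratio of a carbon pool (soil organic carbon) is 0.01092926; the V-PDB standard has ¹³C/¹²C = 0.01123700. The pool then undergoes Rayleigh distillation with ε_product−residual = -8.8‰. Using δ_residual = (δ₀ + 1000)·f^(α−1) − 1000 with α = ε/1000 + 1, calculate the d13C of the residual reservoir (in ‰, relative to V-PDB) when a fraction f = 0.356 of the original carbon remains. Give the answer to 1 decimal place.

δ₀ = (0.01092926/0.01123700 − 1)×1000 = (0.972614 − 1)×1000 = -27.386‰
α − 1 = ε/1000 = -0.0088
f^(α−1) = 0.356^(-0.0088) = 1.009130
δ_res = (-27.386 + 1000) × 1.009130 − 1000 = 981.494 − 1000 = -18.51‰

-18.5‰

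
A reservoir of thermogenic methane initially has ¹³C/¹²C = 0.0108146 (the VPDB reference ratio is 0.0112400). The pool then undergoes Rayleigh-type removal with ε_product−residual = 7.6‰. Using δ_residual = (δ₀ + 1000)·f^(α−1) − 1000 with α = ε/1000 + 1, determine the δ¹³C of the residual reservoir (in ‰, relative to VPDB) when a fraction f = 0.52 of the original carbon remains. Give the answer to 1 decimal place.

δ₀ = (0.0108146/0.0112400 − 1)×1000 = (0.962153 − 1)×1000 = -37.847‰
α − 1 = ε/1000 = 0.0076
f^(α−1) = 0.52^(0.0076) = 0.995042
δ_res = (-37.847 + 1000) × 0.995042 − 1000 = 957.383 − 1000 = -42.62‰

-42.6‰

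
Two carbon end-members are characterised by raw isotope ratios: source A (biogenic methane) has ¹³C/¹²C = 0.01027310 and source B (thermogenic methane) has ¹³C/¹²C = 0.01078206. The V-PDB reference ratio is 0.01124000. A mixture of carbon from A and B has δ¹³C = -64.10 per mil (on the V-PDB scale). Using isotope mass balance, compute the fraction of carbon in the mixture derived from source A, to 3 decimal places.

δ_A = (0.01027310/0.01124000 − 1)×1000 = (0.913977 − 1)×1000 = -86.023 per mil
δ_B = (0.01078206/0.01124000 − 1)×1000 = (0.959258 − 1)×1000 = -40.742 per mil
f_A = (δ_mix − δ_B)/(δ_A − δ_B) = (-64.10 − (-40.742))/(-86.023 − (-40.742))
f_A = -23.358 / -45.281 = 0.5158

0.516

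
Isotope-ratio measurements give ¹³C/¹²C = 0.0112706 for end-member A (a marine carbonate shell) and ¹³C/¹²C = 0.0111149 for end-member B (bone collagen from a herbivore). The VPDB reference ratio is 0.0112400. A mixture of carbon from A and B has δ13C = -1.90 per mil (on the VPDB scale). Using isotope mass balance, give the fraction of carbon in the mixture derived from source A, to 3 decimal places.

δ_A = (0.0112706/0.0112400 − 1)×1000 = (1.002722 − 1)×1000 = 2.722 per mil
δ_B = (0.0111149/0.0112400 − 1)×1000 = (0.988870 − 1)×1000 = -11.130 per mil
f_A = (δ_mix − δ_B)/(δ_A − δ_B) = (-1.90 − (-11.130))/(2.722 − (-11.130))
f_A = 9.230 / 13.852 = 0.6663

0.666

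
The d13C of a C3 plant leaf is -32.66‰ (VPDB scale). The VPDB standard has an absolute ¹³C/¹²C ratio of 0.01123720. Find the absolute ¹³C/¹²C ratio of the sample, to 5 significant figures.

R_sample = R_standard × (d13C/1000 + 1)
R_sample = 0.01123720 × (-32.66/1000 + 1) = 0.01123720 × 0.967340
R_sample = 0.0108702

0.010870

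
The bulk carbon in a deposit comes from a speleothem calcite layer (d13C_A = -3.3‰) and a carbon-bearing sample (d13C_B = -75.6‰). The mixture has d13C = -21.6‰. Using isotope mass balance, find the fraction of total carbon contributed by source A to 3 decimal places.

δ_mix = f_A·δ_A + (1 − f_A)·δ_B  ⇒  f_A = (δ_mix − δ_B)/(δ_A − δ_B)
f_A = (-21.6 − (-75.6)) / (-3.3 − (-75.6))
f_A = 54.0 / 72.3 = 0.7469

0.747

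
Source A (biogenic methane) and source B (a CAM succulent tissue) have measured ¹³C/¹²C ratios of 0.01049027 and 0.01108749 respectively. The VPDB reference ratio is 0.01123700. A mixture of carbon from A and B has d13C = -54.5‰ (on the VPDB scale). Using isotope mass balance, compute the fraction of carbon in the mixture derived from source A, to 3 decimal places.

δ_A = (0.01049027/0.01123700 − 1)×1000 = (0.933547 − 1)×1000 = -66.453‰
δ_B = (0.01108749/0.01123700 − 1)×1000 = (0.986695 − 1)×1000 = -13.305‰
f_A = (δ_mix − δ_B)/(δ_A − δ_B) = (-54.5 − (-13.305))/(-66.453 − (-13.305))
f_A = -41.195 / -53.148 = 0.7751

0.775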